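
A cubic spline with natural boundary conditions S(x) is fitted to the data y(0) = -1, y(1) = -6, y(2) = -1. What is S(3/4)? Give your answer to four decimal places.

With m_i denoting the second derivative at x_i, h_i = 1, 1, and Δ_i = (y_(i+1) − y_i)/h_i = -5, 5:
  1·m_0 + 4·m_1 + 1·m_2 = 6(Δ_1 - Δ_0) = 60
Natural end conditions: m_0 = m_2 = 0.
Hence m_0 = 0, m_1 = 15, m_2 = 0.
On [0, 1], S(x) = -1 - 15/2·x + 0·x² + 5/2·x³.
With x = 3/4: S(3/4) = -713/128.

-5.5703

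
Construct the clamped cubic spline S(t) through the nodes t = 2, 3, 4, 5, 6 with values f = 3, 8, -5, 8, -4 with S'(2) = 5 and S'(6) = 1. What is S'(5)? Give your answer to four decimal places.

0.0179

Write M_i for S''(x_i). With h_i = 1, 1, 1, 1 and divided differences Δ_i = 5, -13, 13, -12, the continuity of S' gives the tridiagonal system
  1·M_0 + 4·M_1 + 1·M_2 = 6(Δ_1 - Δ_0) = -108
  1·M_1 + 4·M_2 + 1·M_3 = 6(Δ_2 - Δ_1) = 156
  1·M_2 + 4·M_3 + 1·M_4 = 6(Δ_3 - Δ_2) = -150
Clamped end conditions give two more equations: 2h_0·M_0 + h_0·M_1 = 6(Δ_0 - S'(2)) = 0 and h_3·M_3 + 2h_3·M_4 = 6(S'(6) - Δ_3) = 78.
Hence M_0 = 713/28, M_1 = -713/14, M_2 = 281/4, M_3 = -1037/14, M_4 = 2129/28.
On [5, 6], S'(t) = b_3 + 2c_3·(t - 5) + 3d_3·(t - 5)² with b_3 = Δ_3 - h_3(2M_3 + M_4)/6 = 1/56, c_3 = M_3/2 = -1037/28, d_3 = (M_4 - M_3)/(6h_3) = 1401/56. So S'(5) = 1/56.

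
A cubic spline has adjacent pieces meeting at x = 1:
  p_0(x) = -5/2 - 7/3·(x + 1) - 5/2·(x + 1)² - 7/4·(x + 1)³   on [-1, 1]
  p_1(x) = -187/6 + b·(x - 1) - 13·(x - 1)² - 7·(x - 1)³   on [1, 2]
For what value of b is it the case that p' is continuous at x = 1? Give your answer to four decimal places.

p_0'(x) = -7/3 - 5·(x + 1) - 21/4·(x + 1)², so p_0'(1) = -100/3. On the right, p_1'(1) = b, so b = -100/3.

-33.3333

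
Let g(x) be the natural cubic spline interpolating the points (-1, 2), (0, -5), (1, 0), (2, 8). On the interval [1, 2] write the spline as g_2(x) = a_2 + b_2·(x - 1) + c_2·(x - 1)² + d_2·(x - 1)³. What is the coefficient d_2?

0

Write m_i for g''(x_i). With h_i = 1, 1, 1 and divided differences Δ_i = -7, 5, 8, the continuity of g' gives the tridiagonal system
  1·m_0 + 4·m_1 + 1·m_2 = 6(Δ_1 - Δ_0) = 72
  1·m_1 + 4·m_2 + 1·m_3 = 6(Δ_2 - Δ_1) = 18
Natural end conditions: m_0 = m_3 = 0.
Forward elimination and back-substitution give m_0 = 0, m_1 = 18, m_2 = 0, m_3 = 0.
On [1, 2], with g_2(x) = a_2 + b_2·(x - 1) + c_2·(x - 1)² + d_2·(x - 1)³: c_2 = m_2/2 = 0, d_2 = (m_3 - m_2)/(6h_2) = 0, b_2 = Δ_2 - h_2(2m_2 + m_3)/6 = 8.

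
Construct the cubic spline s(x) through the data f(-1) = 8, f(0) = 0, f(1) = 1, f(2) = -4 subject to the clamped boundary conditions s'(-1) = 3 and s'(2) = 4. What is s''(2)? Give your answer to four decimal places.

Put M_i = s'' at the i-th knot. Here h = (1, 1, 1) and Δ = (-8, 1, -5), so the interior equations h_(i-1)·M_(i-1) + 2(h_(i-1)+h_i)·M_i + h_i·M_(i+1) = 6(Δ_i − Δ_(i-1)) read
  1·M_0 + 4·M_1 + 1·M_2 = 6(Δ_1 - Δ_0) = 54
  1·M_1 + 4·M_2 + 1·M_3 = 6(Δ_2 - Δ_1) = -36
Clamped end conditions give two more equations: 2h_0·M_0 + h_0·M_1 = 6(Δ_0 - s'(-1)) = -66 and h_2·M_2 + 2h_2·M_3 = 6(s'(2) - Δ_2) = 54.
Solving: M_0 = -148/3, M_1 = 98/3, M_2 = -82/3, M_3 = 122/3.

40.6667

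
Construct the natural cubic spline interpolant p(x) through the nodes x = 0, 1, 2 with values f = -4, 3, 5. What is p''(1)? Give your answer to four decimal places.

Write M_i for p''(x_i). With h_i = 1, 1 and divided differences Δ_i = 7, 2, the continuity of p' gives the tridiagonal system
  1·M_0 + 4·M_1 + 1·M_2 = 6(Δ_1 - Δ_0) = -30
Natural end conditions: M_0 = M_2 = 0.
Solving: M_0 = 0, M_1 = -15/2, M_2 = 0.

-7.5000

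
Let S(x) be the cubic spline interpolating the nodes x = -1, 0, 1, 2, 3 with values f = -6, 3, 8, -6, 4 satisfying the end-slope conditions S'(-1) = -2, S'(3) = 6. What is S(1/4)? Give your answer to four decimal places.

Let M_i = S''(x_i). Step sizes h_i = 1, 1, 1, 1; slopes of the chords Δ_i = (y_(i+1) - y_i)/h_i = 9, 5, -14, 10.
  1·M_0 + 4·M_1 + 1·M_2 = 6(Δ_1 - Δ_0) = -24
  1·M_1 + 4·M_2 + 1·M_3 = 6(Δ_2 - Δ_1) = -114
  1·M_2 + 4·M_3 + 1·M_4 = 6(Δ_3 - Δ_2) = 144
Clamped end conditions give two more equations: 2h_0·M_0 + h_0·M_1 = 6(Δ_0 - S'(-1)) = 66 and h_3·M_3 + 2h_3·M_4 = 6(S'(3) - Δ_3) = -24.
Solving the tridiagonal system: M_0 = 493/14, M_1 = -31/7, M_2 = -83/2, M_3 = 395/7, M_4 = -563/14.
On [0, 1], S(x) = 3 + 375/28·x - 31/14·x² - 173/28·x³.
With x = 1/4: S(1/4) = 1565/256.

6.1133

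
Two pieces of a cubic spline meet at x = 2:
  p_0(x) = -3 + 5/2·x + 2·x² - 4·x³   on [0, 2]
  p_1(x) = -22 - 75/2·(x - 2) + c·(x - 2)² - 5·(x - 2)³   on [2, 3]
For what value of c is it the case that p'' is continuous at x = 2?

p_0''(x) = 4 - 24·x, so p_0''(2) = -44. On the right, p_1''(2) = 2c, so c = -22.

-22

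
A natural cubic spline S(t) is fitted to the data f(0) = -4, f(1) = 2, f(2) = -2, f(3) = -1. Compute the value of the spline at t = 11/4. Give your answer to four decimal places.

-1.7188

Put M_i = S'' at the i-th knot. Here h = (1, 1, 1) and Δ = (6, -4, 1), so the interior equations h_(i-1)·M_(i-1) + 2(h_(i-1)+h_i)·M_i + h_i·M_(i+1) = 6(Δ_i − Δ_(i-1)) read
  1·M_0 + 4·M_1 + 1·M_2 = 6(Δ_1 - Δ_0) = -60
  1·M_1 + 4·M_2 + 1·M_3 = 6(Δ_2 - Δ_1) = 30
Natural end conditions: M_0 = M_3 = 0.
Solving the tridiagonal system: M_0 = 0, M_1 = -18, M_2 = 12, M_3 = 0.
On [2, 3], S(t) = -2 - 3·(t - 2) + 6·(t - 2)² - 2·(t - 2)³.
With (t - 2) = 3/4: S(11/4) = -55/32.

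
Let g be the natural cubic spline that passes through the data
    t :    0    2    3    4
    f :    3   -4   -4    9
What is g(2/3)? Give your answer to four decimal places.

Put σ_i = g'' at the i-th knot. Here h = (2, 1, 1) and Δ = (-7/2, 0, 13), so the interior equations h_(i-1)·σ_(i-1) + 2(h_(i-1)+h_i)·σ_i + h_i·σ_(i+1) = 6(Δ_i − Δ_(i-1)) read
  2·σ_0 + 6·σ_1 + 1·σ_2 = 6(Δ_1 - Δ_0) = 21
  1·σ_1 + 4·σ_2 + 1·σ_3 = 6(Δ_2 - Δ_1) = 78
Natural end conditions: σ_0 = σ_3 = 0.
Hence σ_0 = 0, σ_1 = 6/23, σ_2 = 447/23, σ_3 = 0.
On [0, 2], g(t) = 3 - 165/46·t + 0·t² + 1/46·t³.
With t = 2/3: g(2/3) = 382/621.

0.6151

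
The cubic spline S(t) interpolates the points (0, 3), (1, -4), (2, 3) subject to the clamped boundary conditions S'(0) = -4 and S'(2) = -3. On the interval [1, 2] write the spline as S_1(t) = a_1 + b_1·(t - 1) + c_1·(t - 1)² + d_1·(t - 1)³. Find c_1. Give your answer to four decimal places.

With M_i denoting the second derivative at x_i, h_i = 1, 1, and Δ_i = (y_(i+1) − y_i)/h_i = -7, 7:
  1·M_0 + 4·M_1 + 1·M_2 = 6(Δ_1 - Δ_0) = 84
Clamped end conditions give two more equations: 2h_0·M_0 + h_0·M_1 = 6(Δ_0 - S'(0)) = -18 and h_1·M_1 + 2h_1·M_2 = 6(S'(2) - Δ_1) = -60.
Solving: M_0 = -59/2, M_1 = 41, M_2 = -101/2.
On [1, 2], with S_1(t) = a_1 + b_1·(t - 1) + c_1·(t - 1)² + d_1·(t - 1)³: c_1 = M_1/2 = 41/2, d_1 = (M_2 - M_1)/(6h_1) = -61/4, b_1 = Δ_1 - h_1(2M_1 + M_2)/6 = 7/4.

20.5000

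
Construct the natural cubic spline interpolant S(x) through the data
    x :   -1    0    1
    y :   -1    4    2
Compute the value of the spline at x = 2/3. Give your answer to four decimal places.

With M_i denoting the second derivative at x_i, h_i = 1, 1, and Δ_i = (y_(i+1) − y_i)/h_i = 5, -2:
  1·M_0 + 4·M_1 + 1·M_2 = 6(Δ_1 - Δ_0) = -42
Natural end conditions: M_0 = M_2 = 0.
Hence M_0 = 0, M_1 = -21/2, M_2 = 0.
On [0, 1], S(x) = 4 + 3/2·x - 21/4·x² + 7/4·x³.
With x = 2/3: S(2/3) = 86/27.

3.1852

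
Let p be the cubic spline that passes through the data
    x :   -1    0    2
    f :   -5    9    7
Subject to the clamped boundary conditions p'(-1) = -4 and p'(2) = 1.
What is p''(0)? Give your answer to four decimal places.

With σ_i denoting the second derivative at x_i, h_i = 1, 2, and Δ_i = (y_(i+1) − y_i)/h_i = 14, -1:
  1·σ_0 + 6·σ_1 + 2·σ_2 = 6(Δ_1 - Δ_0) = -90
Clamped end conditions give two more equations: 2h_0·σ_0 + h_0·σ_1 = 6(Δ_0 - p'(-1)) = 108 and h_1·σ_1 + 2h_1·σ_2 = 6(p'(2) - Δ_1) = 12.
Solving the tridiagonal system: σ_0 = 212/3, σ_1 = -100/3, σ_2 = 59/3.

-33.3333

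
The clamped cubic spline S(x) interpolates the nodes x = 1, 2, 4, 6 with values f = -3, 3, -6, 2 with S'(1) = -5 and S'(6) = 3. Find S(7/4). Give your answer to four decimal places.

Let M_i = S''(x_i). Step sizes h_i = 1, 2, 2; slopes of the chords Δ_i = (y_(i+1) - y_i)/h_i = 6, -9/2, 4.
  1·M_0 + 6·M_1 + 2·M_2 = 6(Δ_1 - Δ_0) = -63
  2·M_1 + 8·M_2 + 2·M_3 = 6(Δ_2 - Δ_1) = 51
Clamped end conditions give two more equations: 2h_0·M_0 + h_0·M_1 = 6(Δ_0 - S'(1)) = 66 and h_2·M_2 + 2h_2·M_3 = 6(S'(6) - Δ_2) = -6.
Solving: M_0 = 1019/23, M_1 = -520/23, M_2 = 326/23, M_3 = -395/46.
On [1, 2], S(x) = -3 - 5·(x - 1) + 1019/46·(x - 1)² - 513/46·(x - 1)³.
With (x - 1) = 3/4: S(7/4) = 2961/2944.

1.0058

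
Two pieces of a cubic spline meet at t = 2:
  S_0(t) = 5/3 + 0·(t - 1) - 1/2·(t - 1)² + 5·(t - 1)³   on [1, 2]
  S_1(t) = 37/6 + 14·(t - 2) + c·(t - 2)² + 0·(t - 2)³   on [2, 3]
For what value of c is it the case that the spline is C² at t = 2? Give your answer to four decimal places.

14.5000

S_0''(t) = -1 + 30·(t - 1), so S_0''(2) = 29. On the right, S_1''(2) = 2c, so c = 29/2.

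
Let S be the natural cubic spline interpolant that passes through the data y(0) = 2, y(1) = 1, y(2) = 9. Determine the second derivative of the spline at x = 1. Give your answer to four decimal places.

13.5000

Let σ_i = S''(x_i). Step sizes h_i = 1, 1; slopes of the chords Δ_i = (y_(i+1) - y_i)/h_i = -1, 8.
  1·σ_0 + 4·σ_1 + 1·σ_2 = 6(Δ_1 - Δ_0) = 54
Natural end conditions: σ_0 = σ_2 = 0.
Solving the tridiagonal system: σ_0 = 0, σ_1 = 27/2, σ_2 = 0.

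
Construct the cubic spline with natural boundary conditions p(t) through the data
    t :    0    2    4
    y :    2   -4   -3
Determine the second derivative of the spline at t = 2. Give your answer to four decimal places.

2.6250

With m_i denoting the second derivative at x_i, h_i = 2, 2, and Δ_i = (y_(i+1) − y_i)/h_i = -3, 1/2:
  2·m_0 + 8·m_1 + 2·m_2 = 6(Δ_1 - Δ_0) = 21
Natural end conditions: m_0 = m_2 = 0.
Solving the tridiagonal system: m_0 = 0, m_1 = 21/8, m_2 = 0.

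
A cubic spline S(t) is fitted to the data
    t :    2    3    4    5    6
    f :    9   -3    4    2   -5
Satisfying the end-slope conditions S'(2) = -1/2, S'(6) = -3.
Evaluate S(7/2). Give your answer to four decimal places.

Put M_i = S'' at the i-th knot. Here h = (1, 1, 1, 1) and Δ = (-12, 7, -2, -7), so the interior equations h_(i-1)·M_(i-1) + 2(h_(i-1)+h_i)·M_i + h_i·M_(i+1) = 6(Δ_i − Δ_(i-1)) read
  1·M_0 + 4·M_1 + 1·M_2 = 6(Δ_1 - Δ_0) = 114
  1·M_1 + 4·M_2 + 1·M_3 = 6(Δ_2 - Δ_1) = -54
  1·M_2 + 4·M_3 + 1·M_4 = 6(Δ_3 - Δ_2) = -30
Clamped end conditions give two more equations: 2h_0·M_0 + h_0·M_1 = 6(Δ_0 - S'(2)) = -69 and h_3·M_3 + 2h_3·M_4 = 6(S'(6) - Δ_3) = 24.
Solving the tridiagonal system: M_0 = -3317/56, M_1 = 1385/28, M_2 = -197/8, M_3 = -139/28, M_4 = 811/56.
On [3, 4], S(t) = -3 - 603/112·(t - 3) + 1385/56·(t - 3)² - 1383/112·(t - 3)³.
With (t - 3) = 1/2: S(7/2) = -943/896.

-1.0525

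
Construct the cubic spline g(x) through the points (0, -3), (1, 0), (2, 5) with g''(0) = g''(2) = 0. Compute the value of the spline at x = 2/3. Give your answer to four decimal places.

Put M_i = g'' at the i-th knot. Here h = (1, 1) and Δ = (3, 5), so the interior equations h_(i-1)·M_(i-1) + 2(h_(i-1)+h_i)·M_i + h_i·M_(i+1) = 6(Δ_i − Δ_(i-1)) read
  1·M_0 + 4·M_1 + 1·M_2 = 6(Δ_1 - Δ_0) = 12
Natural end conditions: M_0 = M_2 = 0.
Hence M_0 = 0, M_1 = 3, M_2 = 0.
On [0, 1], g(x) = -3 + 5/2·x + 0·x² + 1/2·x³.
With x = 2/3: g(2/3) = -32/27.

-1.1852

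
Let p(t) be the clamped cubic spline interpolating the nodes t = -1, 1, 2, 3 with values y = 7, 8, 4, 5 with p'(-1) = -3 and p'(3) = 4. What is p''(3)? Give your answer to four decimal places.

Put σ_i = p'' at the i-th knot. Here h = (2, 1, 1) and Δ = (1/2, -4, 1), so the interior equations h_(i-1)·σ_(i-1) + 2(h_(i-1)+h_i)·σ_i + h_i·σ_(i+1) = 6(Δ_i − Δ_(i-1)) read
  2·σ_0 + 6·σ_1 + 1·σ_2 = 6(Δ_1 - Δ_0) = -27
  1·σ_1 + 4·σ_2 + 1·σ_3 = 6(Δ_2 - Δ_1) = 30
Clamped end conditions give two more equations: 2h_0·σ_0 + h_0·σ_1 = 6(Δ_0 - p'(-1)) = 21 and h_2·σ_2 + 2h_2·σ_3 = 6(p'(3) - Δ_2) = 18.
Hence σ_0 = 217/22, σ_1 = -203/22, σ_2 = 95/11, σ_3 = 103/22.

4.6818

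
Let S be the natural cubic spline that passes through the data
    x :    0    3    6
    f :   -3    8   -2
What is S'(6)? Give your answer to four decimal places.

Let M_i = S''(x_i). Step sizes h_i = 3, 3; slopes of the chords Δ_i = (y_(i+1) - y_i)/h_i = 11/3, -10/3.
  3·M_0 + 12·M_1 + 3·M_2 = 6(Δ_1 - Δ_0) = -42
Natural end conditions: M_0 = M_2 = 0.
Solving: M_0 = 0, M_1 = -7/2, M_2 = 0.
On [3, 6], S'(x) = b_1 + 2c_1·(x - 3) + 3d_1·(x - 3)² with b_1 = Δ_1 - h_1(2M_1 + M_2)/6 = 1/6, c_1 = M_1/2 = -7/4, d_1 = (M_2 - M_1)/(6h_1) = 7/36. So S'(6) = -61/12.

-5.0833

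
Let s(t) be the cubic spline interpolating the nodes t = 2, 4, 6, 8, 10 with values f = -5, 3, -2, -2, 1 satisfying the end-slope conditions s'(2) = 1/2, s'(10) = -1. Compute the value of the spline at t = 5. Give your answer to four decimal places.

1.6317

With m_i denoting the second derivative at x_i, h_i = 2, 2, 2, 2, and Δ_i = (y_(i+1) − y_i)/h_i = 4, -5/2, 0, 3/2:
  2·m_0 + 8·m_1 + 2·m_2 = 6(Δ_1 - Δ_0) = -39
  2·m_1 + 8·m_2 + 2·m_3 = 6(Δ_2 - Δ_1) = 15
  2·m_2 + 8·m_3 + 2·m_4 = 6(Δ_3 - Δ_2) = 9
Clamped end conditions give two more equations: 2h_0·m_0 + h_0·m_1 = 6(Δ_0 - s'(2)) = 21 and h_3·m_3 + 2h_3·m_4 = 6(s'(10) - Δ_3) = -15.
Solving: m_0 = 1041/112, m_1 = -453/56, m_2 = 57/16, m_3 = 75/56, m_4 = -495/112.
On [4, 6], s(t) = 3 + 191/112·(t - 4) - 453/112·(t - 4)² + 435/448·(t - 4)³.
With (t - 4) = 1: s(5) = 731/448.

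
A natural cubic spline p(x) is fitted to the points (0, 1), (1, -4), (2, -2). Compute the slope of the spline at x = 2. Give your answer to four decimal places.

3.7500

Write m_i for p''(x_i). With h_i = 1, 1 and divided differences Δ_i = -5, 2, the continuity of p' gives the tridiagonal system
  1·m_0 + 4·m_1 + 1·m_2 = 6(Δ_1 - Δ_0) = 42
Natural end conditions: m_0 = m_2 = 0.
Solving the tridiagonal system: m_0 = 0, m_1 = 21/2, m_2 = 0.
On [1, 2], p'(x) = b_1 + 2c_1·(x - 1) + 3d_1·(x - 1)² with b_1 = Δ_1 - h_1(2m_1 + m_2)/6 = -3/2, c_1 = m_1/2 = 21/4, d_1 = (m_2 - m_1)/(6h_1) = -7/4. So p'(2) = 15/4.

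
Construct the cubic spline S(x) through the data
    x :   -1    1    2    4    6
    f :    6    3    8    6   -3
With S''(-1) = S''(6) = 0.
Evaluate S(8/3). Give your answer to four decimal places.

With M_i denoting the second derivative at x_i, h_i = 2, 1, 2, 2, and Δ_i = (y_(i+1) − y_i)/h_i = -3/2, 5, -1, -9/2:
  2·M_0 + 6·M_1 + 1·M_2 = 6(Δ_1 - Δ_0) = 39
  1·M_1 + 6·M_2 + 2·M_3 = 6(Δ_2 - Δ_1) = -36
  2·M_2 + 8·M_3 + 2·M_4 = 6(Δ_3 - Δ_2) = -21
Natural end conditions: M_0 = M_4 = 0.
Solving the tridiagonal system: M_0 = 0, M_1 = 981/128, M_2 = -447/64, M_3 = -225/256, M_4 = 0.
On [2, 4], S(x) = 8 + 1011/256·(x - 2) - 447/128·(x - 2)² + 521/1024·(x - 2)³.
With (x - 2) = 2/3: S(8/3) = 997/108.

9.2315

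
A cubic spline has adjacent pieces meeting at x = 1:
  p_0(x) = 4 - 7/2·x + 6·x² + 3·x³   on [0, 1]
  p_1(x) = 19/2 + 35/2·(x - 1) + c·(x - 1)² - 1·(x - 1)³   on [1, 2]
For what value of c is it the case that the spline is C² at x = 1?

15

p_0''(x) = 12 + 18·x, so p_0''(1) = 30. On the right, p_1''(1) = 2c, so c = 15.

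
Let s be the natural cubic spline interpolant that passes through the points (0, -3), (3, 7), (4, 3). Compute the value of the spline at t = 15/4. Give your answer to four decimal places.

4.2148

Put M_i = s'' at the i-th knot. Here h = (3, 1) and Δ = (10/3, -4), so the interior equations h_(i-1)·M_(i-1) + 2(h_(i-1)+h_i)·M_i + h_i·M_(i+1) = 6(Δ_i − Δ_(i-1)) read
  3·M_0 + 8·M_1 + 1·M_2 = 6(Δ_1 - Δ_0) = -44
Natural end conditions: M_0 = M_2 = 0.
Solving the tridiagonal system: M_0 = 0, M_1 = -11/2, M_2 = 0.
On [3, 4], s(t) = 7 - 13/6·(t - 3) - 11/4·(t - 3)² + 11/12·(t - 3)³.
With (t - 3) = 3/4: s(15/4) = 1079/256.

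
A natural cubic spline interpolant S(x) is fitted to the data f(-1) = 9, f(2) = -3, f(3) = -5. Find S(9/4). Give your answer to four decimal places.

-3.5820

Let m_i = S''(x_i). Step sizes h_i = 3, 1; slopes of the chords Δ_i = (y_(i+1) - y_i)/h_i = -4, -2.
  3·m_0 + 8·m_1 + 1·m_2 = 6(Δ_1 - Δ_0) = 12
Natural end conditions: m_0 = m_2 = 0.
Forward elimination and back-substitution give m_0 = 0, m_1 = 3/2, m_2 = 0.
On [2, 3], S(x) = -3 - 5/2·(x - 2) + 3/4·(x - 2)² - 1/4·(x - 2)³.
With (x - 2) = 1/4: S(9/4) = -917/256.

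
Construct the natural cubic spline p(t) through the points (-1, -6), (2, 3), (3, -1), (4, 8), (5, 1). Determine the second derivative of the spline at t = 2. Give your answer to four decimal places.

Let σ_i = p''(x_i). Step sizes h_i = 3, 1, 1, 1; slopes of the chords Δ_i = (y_(i+1) - y_i)/h_i = 3, -4, 9, -7.
  3·σ_0 + 8·σ_1 + 1·σ_2 = 6(Δ_1 - Δ_0) = -42
  1·σ_1 + 4·σ_2 + 1·σ_3 = 6(Δ_2 - Δ_1) = 78
  1·σ_2 + 4·σ_3 + 1·σ_4 = 6(Δ_3 - Δ_2) = -96
Natural end conditions: σ_0 = σ_4 = 0.
Hence σ_0 = 0, σ_1 = -519/58, σ_2 = 858/29, σ_3 = -1821/58, σ_4 = 0.

-8.9483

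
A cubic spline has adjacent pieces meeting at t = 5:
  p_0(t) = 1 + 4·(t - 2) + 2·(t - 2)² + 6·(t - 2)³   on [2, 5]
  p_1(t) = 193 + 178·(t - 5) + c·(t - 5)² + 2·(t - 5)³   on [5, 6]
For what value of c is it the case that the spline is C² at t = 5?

56

p_0''(t) = 4 + 36·(t - 2), so p_0''(5) = 112. On the right, p_1''(5) = 2c, so c = 56.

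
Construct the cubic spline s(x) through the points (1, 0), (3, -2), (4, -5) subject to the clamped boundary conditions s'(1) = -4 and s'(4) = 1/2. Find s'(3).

-3

Put M_i = s'' at the i-th knot. Here h = (2, 1) and Δ = (-1, -3), so the interior equations h_(i-1)·M_(i-1) + 2(h_(i-1)+h_i)·M_i + h_i·M_(i+1) = 6(Δ_i − Δ_(i-1)) read
  2·M_0 + 6·M_1 + 1·M_2 = 6(Δ_1 - Δ_0) = -12
Clamped end conditions give two more equations: 2h_0·M_0 + h_0·M_1 = 6(Δ_0 - s'(1)) = 18 and h_1·M_1 + 2h_1·M_2 = 6(s'(4) - Δ_1) = 21.
Forward elimination and back-substitution give M_0 = 8, M_1 = -7, M_2 = 14.
On [3, 4], s'(x) = b_1 + 2c_1·(x - 3) + 3d_1·(x - 3)² with b_1 = Δ_1 - h_1(2M_1 + M_2)/6 = -3, c_1 = M_1/2 = -7/2, d_1 = (M_2 - M_1)/(6h_1) = 7/2. So s'(3) = -3.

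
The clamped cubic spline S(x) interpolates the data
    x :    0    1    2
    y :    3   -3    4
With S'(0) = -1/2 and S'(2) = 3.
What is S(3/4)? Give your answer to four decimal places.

-2.1035

Let m_i = S''(x_i). Step sizes h_i = 1, 1; slopes of the chords Δ_i = (y_(i+1) - y_i)/h_i = -6, 7.
  1·m_0 + 4·m_1 + 1·m_2 = 6(Δ_1 - Δ_0) = 78
Clamped end conditions give two more equations: 2h_0·m_0 + h_0·m_1 = 6(Δ_0 - S'(0)) = -33 and h_1·m_1 + 2h_1·m_2 = 6(S'(2) - Δ_1) = -24.
Forward elimination and back-substitution give m_0 = -137/4, m_1 = 71/2, m_2 = -119/4.
On [0, 1], S(x) = 3 - 1/2·x - 137/8·x² + 93/8·x³.
With x = 3/4: S(3/4) = -1077/512.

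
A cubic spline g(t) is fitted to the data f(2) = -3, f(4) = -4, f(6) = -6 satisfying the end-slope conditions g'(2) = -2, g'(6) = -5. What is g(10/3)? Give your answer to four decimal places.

Write M_i for g''(x_i). With h_i = 2, 2 and divided differences Δ_i = -1/2, -1, the continuity of g' gives the tridiagonal system
  2·M_0 + 8·M_1 + 2·M_2 = 6(Δ_1 - Δ_0) = -3
Clamped end conditions give two more equations: 2h_0·M_0 + h_0·M_1 = 6(Δ_0 - g'(2)) = 9 and h_1·M_1 + 2h_1·M_2 = 6(g'(6) - Δ_1) = -24.
Hence M_0 = 15/8, M_1 = 3/4, M_2 = -51/8.
On [2, 4], g(t) = -3 - 2·(t - 2) + 15/16·(t - 2)² - 3/32·(t - 2)³.
With (t - 2) = 4/3: g(10/3) = -38/9.

-4.2222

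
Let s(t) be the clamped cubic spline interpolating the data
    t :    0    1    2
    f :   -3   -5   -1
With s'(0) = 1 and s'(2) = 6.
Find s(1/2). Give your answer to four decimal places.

With M_i denoting the second derivative at x_i, h_i = 1, 1, and Δ_i = (y_(i+1) − y_i)/h_i = -2, 4:
  1·M_0 + 4·M_1 + 1·M_2 = 6(Δ_1 - Δ_0) = 36
Clamped end conditions give two more equations: 2h_0·M_0 + h_0·M_1 = 6(Δ_0 - s'(0)) = -18 and h_1·M_1 + 2h_1·M_2 = 6(s'(2) - Δ_1) = 12.
Hence M_0 = -31/2, M_1 = 13, M_2 = -1/2.
On [0, 1], s(t) = -3 + 1·t - 31/4·t² + 19/4·t³.
With t = 1/2: s(1/2) = -123/32.

-3.8438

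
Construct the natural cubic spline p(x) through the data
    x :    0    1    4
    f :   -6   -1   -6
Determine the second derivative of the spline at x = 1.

-5

Put m_i = p'' at the i-th knot. Here h = (1, 3) and Δ = (5, -5/3), so the interior equations h_(i-1)·m_(i-1) + 2(h_(i-1)+h_i)·m_i + h_i·m_(i+1) = 6(Δ_i − Δ_(i-1)) read
  1·m_0 + 8·m_1 + 3·m_2 = 6(Δ_1 - Δ_0) = -40
Natural end conditions: m_0 = m_2 = 0.
Hence m_0 = 0, m_1 = -5, m_2 = 0.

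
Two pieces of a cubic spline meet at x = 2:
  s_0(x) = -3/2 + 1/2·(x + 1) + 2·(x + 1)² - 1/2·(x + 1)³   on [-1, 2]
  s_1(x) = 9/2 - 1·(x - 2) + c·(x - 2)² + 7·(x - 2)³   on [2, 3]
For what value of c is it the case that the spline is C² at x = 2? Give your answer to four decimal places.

s_0''(x) = 4 - 3·(x + 1), so s_0''(2) = -5. On the right, s_1''(2) = 2c, so c = -5/2.

-2.5000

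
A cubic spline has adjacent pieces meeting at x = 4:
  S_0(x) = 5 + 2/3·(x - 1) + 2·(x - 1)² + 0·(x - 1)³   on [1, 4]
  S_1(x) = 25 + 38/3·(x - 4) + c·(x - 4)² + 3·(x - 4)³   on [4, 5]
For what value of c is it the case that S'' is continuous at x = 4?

S_0''(x) = 4 + 0·(x - 1), so S_0''(4) = 4. On the right, S_1''(4) = 2c, so c = 2.

2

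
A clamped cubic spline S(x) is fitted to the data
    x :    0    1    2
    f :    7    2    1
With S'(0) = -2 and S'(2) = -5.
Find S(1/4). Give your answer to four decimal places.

With M_i denoting the second derivative at x_i, h_i = 1, 1, and Δ_i = (y_(i+1) − y_i)/h_i = -5, -1:
  1·M_0 + 4·M_1 + 1·M_2 = 6(Δ_1 - Δ_0) = 24
Clamped end conditions give two more equations: 2h_0·M_0 + h_0·M_1 = 6(Δ_0 - S'(0)) = -18 and h_1·M_1 + 2h_1·M_2 = 6(S'(2) - Δ_1) = -24.
Solving the tridiagonal system: M_0 = -33/2, M_1 = 15, M_2 = -39/2.
On [0, 1], S(x) = 7 - 2·x - 33/4·x² + 21/4·x³.
With x = 1/4: S(1/4) = 1553/256.

6.0664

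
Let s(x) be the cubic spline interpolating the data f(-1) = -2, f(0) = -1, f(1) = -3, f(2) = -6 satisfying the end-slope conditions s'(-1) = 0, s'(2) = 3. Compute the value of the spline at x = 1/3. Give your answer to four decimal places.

With σ_i denoting the second derivative at x_i, h_i = 1, 1, 1, and Δ_i = (y_(i+1) − y_i)/h_i = 1, -2, -3:
  1·σ_0 + 4·σ_1 + 1·σ_2 = 6(Δ_1 - Δ_0) = -18
  1·σ_1 + 4·σ_2 + 1·σ_3 = 6(Δ_2 - Δ_1) = -6
Clamped end conditions give two more equations: 2h_0·σ_0 + h_0·σ_1 = 6(Δ_0 - s'(-1)) = 6 and h_2·σ_2 + 2h_2·σ_3 = 6(s'(2) - Δ_2) = 36.
Forward elimination and back-substitution give σ_0 = 26/5, σ_1 = -22/5, σ_2 = -28/5, σ_3 = 104/5.
On [0, 1], s(x) = -1 + 2/5·x - 11/5·x² - 1/5·x³.
With x = 1/3: s(1/3) = -151/135.

-1.1185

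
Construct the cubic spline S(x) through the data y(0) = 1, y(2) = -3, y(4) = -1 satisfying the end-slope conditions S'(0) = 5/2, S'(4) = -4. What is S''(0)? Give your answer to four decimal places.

With σ_i denoting the second derivative at x_i, h_i = 2, 2, and Δ_i = (y_(i+1) − y_i)/h_i = -2, 1:
  2·σ_0 + 8·σ_1 + 2·σ_2 = 6(Δ_1 - Δ_0) = 18
Clamped end conditions give two more equations: 2h_0·σ_0 + h_0·σ_1 = 6(Δ_0 - S'(0)) = -27 and h_1·σ_1 + 2h_1·σ_2 = 6(S'(4) - Δ_1) = -30.
Solving the tridiagonal system: σ_0 = -85/8, σ_1 = 31/4, σ_2 = -91/8.

-10.6250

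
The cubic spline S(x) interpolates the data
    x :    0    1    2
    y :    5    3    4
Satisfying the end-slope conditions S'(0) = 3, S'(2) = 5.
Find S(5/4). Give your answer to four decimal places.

Let m_i = S''(x_i). Step sizes h_i = 1, 1; slopes of the chords Δ_i = (y_(i+1) - y_i)/h_i = -2, 1.
  1·m_0 + 4·m_1 + 1·m_2 = 6(Δ_1 - Δ_0) = 18
Clamped end conditions give two more equations: 2h_0·m_0 + h_0·m_1 = 6(Δ_0 - S'(0)) = -30 and h_1·m_1 + 2h_1·m_2 = 6(S'(2) - Δ_1) = 24.
Forward elimination and back-substitution give m_0 = -37/2, m_1 = 7, m_2 = 17/2.
On [1, 2], S(x) = 3 - 11/4·(x - 1) + 7/2·(x - 1)² + 1/4·(x - 1)³.
With (x - 1) = 1/4: S(5/4) = 649/256.

2.5352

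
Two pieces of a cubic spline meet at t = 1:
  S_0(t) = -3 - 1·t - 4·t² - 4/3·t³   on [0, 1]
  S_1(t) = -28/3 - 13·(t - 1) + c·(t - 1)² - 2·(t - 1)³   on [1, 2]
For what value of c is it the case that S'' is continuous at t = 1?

-8

S_0''(t) = -8 - 8·t, so S_0''(1) = -16. On the right, S_1''(1) = 2c, so c = -8.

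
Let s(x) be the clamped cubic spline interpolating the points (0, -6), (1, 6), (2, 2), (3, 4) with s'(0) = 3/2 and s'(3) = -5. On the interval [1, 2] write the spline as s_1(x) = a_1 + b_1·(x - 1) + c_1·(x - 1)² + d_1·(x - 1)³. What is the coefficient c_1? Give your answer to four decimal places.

With σ_i denoting the second derivative at x_i, h_i = 1, 1, 1, and Δ_i = (y_(i+1) − y_i)/h_i = 12, -4, 2:
  1·σ_0 + 4·σ_1 + 1·σ_2 = 6(Δ_1 - Δ_0) = -96
  1·σ_1 + 4·σ_2 + 1·σ_3 = 6(Δ_2 - Δ_1) = 36
Clamped end conditions give two more equations: 2h_0·σ_0 + h_0·σ_1 = 6(Δ_0 - s'(0)) = 63 and h_2·σ_2 + 2h_2·σ_3 = 6(s'(3) - Δ_2) = -42.
Solving the tridiagonal system: σ_0 = 808/15, σ_1 = -671/15, σ_2 = 436/15, σ_3 = -533/15.
On [1, 2], with s_1(x) = a_1 + b_1·(x - 1) + c_1·(x - 1)² + d_1·(x - 1)³: c_1 = σ_1/2 = -671/30, d_1 = (σ_2 - σ_1)/(6h_1) = 123/10, b_1 = Δ_1 - h_1(2σ_1 + σ_2)/6 = 91/15.

-22.3667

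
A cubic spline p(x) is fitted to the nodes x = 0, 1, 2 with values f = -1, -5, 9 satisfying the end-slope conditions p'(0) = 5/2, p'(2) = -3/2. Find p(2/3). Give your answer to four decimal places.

-4.8519

Put M_i = p'' at the i-th knot. Here h = (1, 1) and Δ = (-4, 14), so the interior equations h_(i-1)·M_(i-1) + 2(h_(i-1)+h_i)·M_i + h_i·M_(i+1) = 6(Δ_i − Δ_(i-1)) read
  1·M_0 + 4·M_1 + 1·M_2 = 6(Δ_1 - Δ_0) = 108
Clamped end conditions give two more equations: 2h_0·M_0 + h_0·M_1 = 6(Δ_0 - p'(0)) = -39 and h_1·M_1 + 2h_1·M_2 = 6(p'(2) - Δ_1) = -93.
Forward elimination and back-substitution give M_0 = -97/2, M_1 = 58, M_2 = -151/2.
On [0, 1], p(x) = -1 + 5/2·x - 97/4·x² + 71/4·x³.
With x = 2/3: p(2/3) = -131/27.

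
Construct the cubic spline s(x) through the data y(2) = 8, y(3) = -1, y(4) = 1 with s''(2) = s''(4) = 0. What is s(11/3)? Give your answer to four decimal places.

With σ_i denoting the second derivative at x_i, h_i = 1, 1, and Δ_i = (y_(i+1) − y_i)/h_i = -9, 2:
  1·σ_0 + 4·σ_1 + 1·σ_2 = 6(Δ_1 - Δ_0) = 66
Natural end conditions: σ_0 = σ_2 = 0.
Solving: σ_0 = 0, σ_1 = 33/2, σ_2 = 0.
On [3, 4], s(x) = -1 - 7/2·(x - 3) + 33/4·(x - 3)² - 11/4·(x - 3)³.
With (x - 3) = 2/3: s(11/3) = -13/27.

-0.4815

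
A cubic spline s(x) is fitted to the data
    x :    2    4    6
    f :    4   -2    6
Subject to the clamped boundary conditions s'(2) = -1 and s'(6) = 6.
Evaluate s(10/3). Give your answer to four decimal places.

Let m_i = s''(x_i). Step sizes h_i = 2, 2; slopes of the chords Δ_i = (y_(i+1) - y_i)/h_i = -3, 4.
  2·m_0 + 8·m_1 + 2·m_2 = 6(Δ_1 - Δ_0) = 42
Clamped end conditions give two more equations: 2h_0·m_0 + h_0·m_1 = 6(Δ_0 - s'(2)) = -12 and h_1·m_1 + 2h_1·m_2 = 6(s'(6) - Δ_1) = 12.
Solving the tridiagonal system: m_0 = -13/2, m_1 = 7, m_2 = -1/2.
On [2, 4], s(x) = 4 - 1·(x - 2) - 13/4·(x - 2)² + 9/8·(x - 2)³.
With (x - 2) = 4/3: s(10/3) = -4/9.

-0.4444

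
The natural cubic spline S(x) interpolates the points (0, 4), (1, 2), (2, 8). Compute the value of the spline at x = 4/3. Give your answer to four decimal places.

With σ_i denoting the second derivative at x_i, h_i = 1, 1, and Δ_i = (y_(i+1) − y_i)/h_i = -2, 6:
  1·σ_0 + 4·σ_1 + 1·σ_2 = 6(Δ_1 - Δ_0) = 48
Natural end conditions: σ_0 = σ_2 = 0.
Hence σ_0 = 0, σ_1 = 12, σ_2 = 0.
On [1, 2], S(x) = 2 + 2·(x - 1) + 6·(x - 1)² - 2·(x - 1)³.
With (x - 1) = 1/3: S(4/3) = 88/27.

3.2593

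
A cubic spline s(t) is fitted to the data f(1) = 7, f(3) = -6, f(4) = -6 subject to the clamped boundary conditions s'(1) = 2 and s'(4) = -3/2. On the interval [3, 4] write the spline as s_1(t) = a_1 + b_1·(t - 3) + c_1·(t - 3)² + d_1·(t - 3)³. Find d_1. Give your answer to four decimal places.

Put M_i = s'' at the i-th knot. Here h = (2, 1) and Δ = (-13/2, 0), so the interior equations h_(i-1)·M_(i-1) + 2(h_(i-1)+h_i)·M_i + h_i·M_(i+1) = 6(Δ_i − Δ_(i-1)) read
  2·M_0 + 6·M_1 + 1·M_2 = 6(Δ_1 - Δ_0) = 39
Clamped end conditions give two more equations: 2h_0·M_0 + h_0·M_1 = 6(Δ_0 - s'(1)) = -51 and h_1·M_1 + 2h_1·M_2 = 6(s'(4) - Δ_1) = -9.
Hence M_0 = -245/12, M_1 = 46/3, M_2 = -73/6.
On [3, 4], with s_1(t) = a_1 + b_1·(t - 3) + c_1·(t - 3)² + d_1·(t - 3)³: c_1 = M_1/2 = 23/3, d_1 = (M_2 - M_1)/(6h_1) = -55/12, b_1 = Δ_1 - h_1(2M_1 + M_2)/6 = -37/12.

-4.5833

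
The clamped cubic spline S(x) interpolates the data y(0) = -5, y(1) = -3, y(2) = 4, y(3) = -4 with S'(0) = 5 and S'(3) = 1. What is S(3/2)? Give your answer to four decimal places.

1.5833

Put σ_i = S'' at the i-th knot. Here h = (1, 1, 1) and Δ = (2, 7, -8), so the interior equations h_(i-1)·σ_(i-1) + 2(h_(i-1)+h_i)·σ_i + h_i·σ_(i+1) = 6(Δ_i − Δ_(i-1)) read
  1·σ_0 + 4·σ_1 + 1·σ_2 = 6(Δ_1 - Δ_0) = 30
  1·σ_1 + 4·σ_2 + 1·σ_3 = 6(Δ_2 - Δ_1) = -90
Clamped end conditions give two more equations: 2h_0·σ_0 + h_0·σ_1 = 6(Δ_0 - S'(0)) = -18 and h_2·σ_2 + 2h_2·σ_3 = 6(S'(3) - Δ_2) = 54.
Hence σ_0 = -304/15, σ_1 = 338/15, σ_2 = -598/15, σ_3 = 704/15.
On [1, 2], S(x) = -3 + 92/15·(x - 1) + 169/15·(x - 1)² - 52/5·(x - 1)³.
With (x - 1) = 1/2: S(3/2) = 19/12.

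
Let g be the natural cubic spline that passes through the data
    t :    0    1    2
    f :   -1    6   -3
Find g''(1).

-24

Put m_i = g'' at the i-th knot. Here h = (1, 1) and Δ = (7, -9), so the interior equations h_(i-1)·m_(i-1) + 2(h_(i-1)+h_i)·m_i + h_i·m_(i+1) = 6(Δ_i − Δ_(i-1)) read
  1·m_0 + 4·m_1 + 1·m_2 = 6(Δ_1 - Δ_0) = -96
Natural end conditions: m_0 = m_2 = 0.
Solving the tridiagonal system: m_0 = 0, m_1 = -24, m_2 = 0.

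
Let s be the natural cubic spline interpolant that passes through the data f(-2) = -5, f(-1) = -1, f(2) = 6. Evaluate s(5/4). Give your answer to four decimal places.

Let m_i = s''(x_i). Step sizes h_i = 1, 3; slopes of the chords Δ_i = (y_(i+1) - y_i)/h_i = 4, 7/3.
  1·m_0 + 8·m_1 + 3·m_2 = 6(Δ_1 - Δ_0) = -10
Natural end conditions: m_0 = m_2 = 0.
Solving: m_0 = 0, m_1 = -5/4, m_2 = 0.
On [-1, 2], s(t) = -1 + 43/12·(t + 1) - 5/8·(t + 1)² + 5/72·(t + 1)³.
With (t + 1) = 9/4: s(5/4) = 2401/512.

4.6895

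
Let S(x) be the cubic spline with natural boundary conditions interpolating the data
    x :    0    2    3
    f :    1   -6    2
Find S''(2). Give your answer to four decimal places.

11.5000

With M_i denoting the second derivative at x_i, h_i = 2, 1, and Δ_i = (y_(i+1) − y_i)/h_i = -7/2, 8:
  2·M_0 + 6·M_1 + 1·M_2 = 6(Δ_1 - Δ_0) = 69
Natural end conditions: M_0 = M_2 = 0.
Solving: M_0 = 0, M_1 = 23/2, M_2 = 0.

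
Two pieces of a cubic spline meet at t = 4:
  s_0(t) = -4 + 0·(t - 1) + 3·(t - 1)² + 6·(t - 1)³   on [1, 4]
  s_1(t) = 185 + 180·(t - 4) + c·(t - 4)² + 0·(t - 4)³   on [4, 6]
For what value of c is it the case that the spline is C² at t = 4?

57

s_0''(t) = 6 + 36·(t - 1), so s_0''(4) = 114. On the right, s_1''(4) = 2c, so c = 57.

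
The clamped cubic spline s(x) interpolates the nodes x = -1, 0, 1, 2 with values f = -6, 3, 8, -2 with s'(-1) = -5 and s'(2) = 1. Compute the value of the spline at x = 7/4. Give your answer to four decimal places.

-0.9250

With M_i denoting the second derivative at x_i, h_i = 1, 1, 1, and Δ_i = (y_(i+1) − y_i)/h_i = 9, 5, -10:
  1·M_0 + 4·M_1 + 1·M_2 = 6(Δ_1 - Δ_0) = -24
  1·M_1 + 4·M_2 + 1·M_3 = 6(Δ_2 - Δ_1) = -90
Clamped end conditions give two more equations: 2h_0·M_0 + h_0·M_1 = 6(Δ_0 - s'(-1)) = 84 and h_2·M_2 + 2h_2·M_3 = 6(s'(2) - Δ_2) = 66.
Solving: M_0 = 234/5, M_1 = -48/5, M_2 = -162/5, M_3 = 246/5.
On [1, 2], s(x) = 8 - 37/5·(x - 1) - 81/5·(x - 1)² + 68/5·(x - 1)³.
With (x - 1) = 3/4: s(7/4) = -37/40.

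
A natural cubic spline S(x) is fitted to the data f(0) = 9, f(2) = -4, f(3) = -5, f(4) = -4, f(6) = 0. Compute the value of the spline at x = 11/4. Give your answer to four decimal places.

With σ_i denoting the second derivative at x_i, h_i = 2, 1, 1, 2, and Δ_i = (y_(i+1) − y_i)/h_i = -13/2, -1, 1, 2:
  2·σ_0 + 6·σ_1 + 1·σ_2 = 6(Δ_1 - Δ_0) = 33
  1·σ_1 + 4·σ_2 + 1·σ_3 = 6(Δ_2 - Δ_1) = 12
  1·σ_2 + 6·σ_3 + 2·σ_4 = 6(Δ_3 - Δ_2) = 6
Natural end conditions: σ_0 = σ_4 = 0.
Hence σ_0 = 0, σ_1 = 21/4, σ_2 = 3/2, σ_3 = 3/4, σ_4 = 0.
On [2, 3], S(x) = -4 - 3·(x - 2) + 21/8·(x - 2)² - 5/8·(x - 2)³.
With (x - 2) = 3/4: S(11/4) = -2579/512.

-5.0371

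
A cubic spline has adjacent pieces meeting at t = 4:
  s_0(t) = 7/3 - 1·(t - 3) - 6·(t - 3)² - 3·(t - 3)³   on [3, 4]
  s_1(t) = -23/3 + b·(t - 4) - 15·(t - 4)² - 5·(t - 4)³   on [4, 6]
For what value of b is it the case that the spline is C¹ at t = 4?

s_0'(t) = -1 - 12·(t - 3) - 9·(t - 3)², so s_0'(4) = -22. On the right, s_1'(4) = b, so b = -22.

-22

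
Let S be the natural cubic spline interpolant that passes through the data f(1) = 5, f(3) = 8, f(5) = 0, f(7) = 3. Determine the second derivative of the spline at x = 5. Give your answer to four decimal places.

5.5000

Put M_i = S'' at the i-th knot. Here h = (2, 2, 2) and Δ = (3/2, -4, 3/2), so the interior equations h_(i-1)·M_(i-1) + 2(h_(i-1)+h_i)·M_i + h_i·M_(i+1) = 6(Δ_i − Δ_(i-1)) read
  2·M_0 + 8·M_1 + 2·M_2 = 6(Δ_1 - Δ_0) = -33
  2·M_1 + 8·M_2 + 2·M_3 = 6(Δ_2 - Δ_1) = 33
Natural end conditions: M_0 = M_3 = 0.
Solving: M_0 = 0, M_1 = -11/2, M_2 = 11/2, M_3 = 0.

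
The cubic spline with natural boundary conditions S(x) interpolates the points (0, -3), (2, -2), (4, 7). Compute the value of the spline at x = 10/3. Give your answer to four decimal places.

3.4074

Put m_i = S'' at the i-th knot. Here h = (2, 2) and Δ = (1/2, 9/2), so the interior equations h_(i-1)·m_(i-1) + 2(h_(i-1)+h_i)·m_i + h_i·m_(i+1) = 6(Δ_i − Δ_(i-1)) read
  2·m_0 + 8·m_1 + 2·m_2 = 6(Δ_1 - Δ_0) = 24
Natural end conditions: m_0 = m_2 = 0.
Solving: m_0 = 0, m_1 = 3, m_2 = 0.
On [2, 4], S(x) = -2 + 5/2·(x - 2) + 3/2·(x - 2)² - 1/4·(x - 2)³.
With (x - 2) = 4/3: S(10/3) = 92/27.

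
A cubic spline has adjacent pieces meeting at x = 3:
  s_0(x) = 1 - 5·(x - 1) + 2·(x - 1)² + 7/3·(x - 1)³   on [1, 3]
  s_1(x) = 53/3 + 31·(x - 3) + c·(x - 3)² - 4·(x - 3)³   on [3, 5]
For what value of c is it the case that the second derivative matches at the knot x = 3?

16

s_0''(x) = 4 + 14·(x - 1), so s_0''(3) = 32. On the right, s_1''(3) = 2c, so c = 16.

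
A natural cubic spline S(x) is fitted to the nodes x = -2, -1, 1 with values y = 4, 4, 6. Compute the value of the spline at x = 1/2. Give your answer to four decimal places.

5.3438

Write M_i for S''(x_i). With h_i = 1, 2 and divided differences Δ_i = 0, 1, the continuity of S' gives the tridiagonal system
  1·M_0 + 6·M_1 + 2·M_2 = 6(Δ_1 - Δ_0) = 6
Natural end conditions: M_0 = M_2 = 0.
Solving the tridiagonal system: M_0 = 0, M_1 = 1, M_2 = 0.
On [-1, 1], S(x) = 4 + 1/3·(x + 1) + 1/2·(x + 1)² - 1/12·(x + 1)³.
With (x + 1) = 3/2: S(1/2) = 171/32.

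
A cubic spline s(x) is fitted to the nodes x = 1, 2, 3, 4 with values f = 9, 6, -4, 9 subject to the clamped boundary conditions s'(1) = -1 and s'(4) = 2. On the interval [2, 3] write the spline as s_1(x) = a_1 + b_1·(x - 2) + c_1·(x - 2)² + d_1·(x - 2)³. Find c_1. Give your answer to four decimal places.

Let M_i = s''(x_i). Step sizes h_i = 1, 1, 1; slopes of the chords Δ_i = (y_(i+1) - y_i)/h_i = -3, -10, 13.
  1·M_0 + 4·M_1 + 1·M_2 = 6(Δ_1 - Δ_0) = -42
  1·M_1 + 4·M_2 + 1·M_3 = 6(Δ_2 - Δ_1) = 138
Clamped end conditions give two more equations: 2h_0·M_0 + h_0·M_1 = 6(Δ_0 - s'(1)) = -12 and h_2·M_2 + 2h_2·M_3 = 6(s'(4) - Δ_2) = -66.
Hence M_0 = 36/5, M_1 = -132/5, M_2 = 282/5, M_3 = -306/5.
On [2, 3], with s_1(x) = a_1 + b_1·(x - 2) + c_1·(x - 2)² + d_1·(x - 2)³: c_1 = M_1/2 = -66/5, d_1 = (M_2 - M_1)/(6h_1) = 69/5, b_1 = Δ_1 - h_1(2M_1 + M_2)/6 = -53/5.

-13.2000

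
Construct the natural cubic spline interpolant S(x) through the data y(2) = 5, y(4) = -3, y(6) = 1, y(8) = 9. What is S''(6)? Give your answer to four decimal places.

Let M_i = S''(x_i). Step sizes h_i = 2, 2, 2; slopes of the chords Δ_i = (y_(i+1) - y_i)/h_i = -4, 2, 4.
  2·M_0 + 8·M_1 + 2·M_2 = 6(Δ_1 - Δ_0) = 36
  2·M_1 + 8·M_2 + 2·M_3 = 6(Δ_2 - Δ_1) = 12
Natural end conditions: M_0 = M_3 = 0.
Solving the tridiagonal system: M_0 = 0, M_1 = 22/5, M_2 = 2/5, M_3 = 0.

0.4000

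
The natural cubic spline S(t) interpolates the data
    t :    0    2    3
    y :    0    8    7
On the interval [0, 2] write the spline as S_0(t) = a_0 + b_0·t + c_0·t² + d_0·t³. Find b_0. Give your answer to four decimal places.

5.6667

Put M_i = S'' at the i-th knot. Here h = (2, 1) and Δ = (4, -1), so the interior equations h_(i-1)·M_(i-1) + 2(h_(i-1)+h_i)·M_i + h_i·M_(i+1) = 6(Δ_i − Δ_(i-1)) read
  2·M_0 + 6·M_1 + 1·M_2 = 6(Δ_1 - Δ_0) = -30
Natural end conditions: M_0 = M_2 = 0.
Solving: M_0 = 0, M_1 = -5, M_2 = 0.
On [0, 2], with S_0(t) = a_0 + b_0·t + c_0·t² + d_0·t³: c_0 = M_0/2 = 0, d_0 = (M_1 - M_0)/(6h_0) = -5/12, b_0 = Δ_0 - h_0(2M_0 + M_1)/6 = 17/3.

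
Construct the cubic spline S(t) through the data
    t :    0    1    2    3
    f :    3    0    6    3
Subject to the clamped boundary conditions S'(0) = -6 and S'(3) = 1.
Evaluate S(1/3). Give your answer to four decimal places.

1.0765

Put σ_i = S'' at the i-th knot. Here h = (1, 1, 1) and Δ = (-3, 6, -3), so the interior equations h_(i-1)·σ_(i-1) + 2(h_(i-1)+h_i)·σ_i + h_i·σ_(i+1) = 6(Δ_i − Δ_(i-1)) read
  1·σ_0 + 4·σ_1 + 1·σ_2 = 6(Δ_1 - Δ_0) = 54
  1·σ_1 + 4·σ_2 + 1·σ_3 = 6(Δ_2 - Δ_1) = -54
Clamped end conditions give two more equations: 2h_0·σ_0 + h_0·σ_1 = 6(Δ_0 - S'(0)) = 18 and h_2·σ_2 + 2h_2·σ_3 = 6(S'(3) - Δ_2) = 24.
Solving: σ_0 = -14/15, σ_1 = 298/15, σ_2 = -368/15, σ_3 = 364/15.
On [0, 1], S(t) = 3 - 6·t - 7/15·t² + 52/15·t³.
With t = 1/3: S(1/3) = 436/405.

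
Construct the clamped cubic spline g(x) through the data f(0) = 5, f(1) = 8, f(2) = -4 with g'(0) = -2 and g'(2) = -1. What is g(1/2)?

Write m_i for g''(x_i). With h_i = 1, 1 and divided differences Δ_i = 3, -12, the continuity of g' gives the tridiagonal system
  1·m_0 + 4·m_1 + 1·m_2 = 6(Δ_1 - Δ_0) = -90
Clamped end conditions give two more equations: 2h_0·m_0 + h_0·m_1 = 6(Δ_0 - g'(0)) = 30 and h_1·m_1 + 2h_1·m_2 = 6(g'(2) - Δ_1) = 66.
Forward elimination and back-substitution give m_0 = 38, m_1 = -46, m_2 = 56.
On [0, 1], g(x) = 5 - 2·x + 19·x² - 14·x³.
With x = 1/2: g(1/2) = 7.

7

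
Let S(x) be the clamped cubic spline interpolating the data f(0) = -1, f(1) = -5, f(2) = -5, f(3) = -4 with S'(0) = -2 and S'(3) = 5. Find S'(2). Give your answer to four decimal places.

With M_i denoting the second derivative at x_i, h_i = 1, 1, 1, and Δ_i = (y_(i+1) − y_i)/h_i = -4, 0, 1:
  1·M_0 + 4·M_1 + 1·M_2 = 6(Δ_1 - Δ_0) = 24
  1·M_1 + 4·M_2 + 1·M_3 = 6(Δ_2 - Δ_1) = 6
Clamped end conditions give two more equations: 2h_0·M_0 + h_0·M_1 = 6(Δ_0 - S'(0)) = -12 and h_2·M_2 + 2h_2·M_3 = 6(S'(3) - Δ_2) = 24.
Forward elimination and back-substitution give M_0 = -164/15, M_1 = 148/15, M_2 = -68/15, M_3 = 214/15.
On [2, 3], S'(x) = b_2 + 2c_2·(x - 2) + 3d_2·(x - 2)² with b_2 = Δ_2 - h_2(2M_2 + M_3)/6 = 2/15, c_2 = M_2/2 = -34/15, d_2 = (M_3 - M_2)/(6h_2) = 47/15. So S'(2) = 2/15.

0.1333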